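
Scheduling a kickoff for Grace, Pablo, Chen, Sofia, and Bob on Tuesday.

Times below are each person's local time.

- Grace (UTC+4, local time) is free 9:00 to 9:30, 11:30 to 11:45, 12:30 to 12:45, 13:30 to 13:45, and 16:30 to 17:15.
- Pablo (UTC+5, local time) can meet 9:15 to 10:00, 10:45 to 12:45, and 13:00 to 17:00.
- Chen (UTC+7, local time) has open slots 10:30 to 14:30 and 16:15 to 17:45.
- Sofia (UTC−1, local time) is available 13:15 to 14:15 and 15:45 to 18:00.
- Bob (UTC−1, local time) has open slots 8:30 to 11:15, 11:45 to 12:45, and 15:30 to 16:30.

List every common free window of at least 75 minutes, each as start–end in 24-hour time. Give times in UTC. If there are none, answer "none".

none

Grace → UTC: 05:00–05:30, 07:30–07:45, 08:30–08:45, 09:30–09:45, 12:30–13:15.
Pablo → UTC: 04:15–05:00, 05:45–07:45, 08:00–12:00.
Chen → UTC: 03:30–07:30, 09:15–10:45.
Sofia → UTC: 14:15–15:15, 16:45–19:00.
Bob → UTC: 09:30–12:15, 12:45–13:45, 16:30–17:30.
Grace ∩ Pablo: 07:30–07:45, 08:30–08:45, 09:30–09:45.
Grace ∩ Pablo ∩ Chen: 09:30–09:45.
Grace ∩ Pablo ∩ Chen ∩ Sofia: (none).
Grace ∩ Pablo ∩ Chen ∩ Sofia ∩ Bob: (none).
Windows ≥ 75 min: (none).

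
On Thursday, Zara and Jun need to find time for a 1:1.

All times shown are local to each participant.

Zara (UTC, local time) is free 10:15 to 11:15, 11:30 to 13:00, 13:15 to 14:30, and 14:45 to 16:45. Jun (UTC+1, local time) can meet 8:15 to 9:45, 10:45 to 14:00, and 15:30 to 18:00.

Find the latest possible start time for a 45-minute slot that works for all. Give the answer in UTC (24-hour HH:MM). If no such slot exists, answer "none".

16:00

Zara → UTC: 10:15–11:15, 11:30–13:00, 13:15–14:30, 14:45–16:45.
Jun → UTC: 07:15–08:45, 09:45–13:00, 14:30–17:00.
Zara ∩ Jun: 10:15–11:15, 11:30–13:00, 14:45–16:45.
Windows ≥ 45 min: 10:15–11:15, 11:30–13:00, 14:45–16:45.
Latest start in the last window 14:45–16:45 is 16:45 − 45 min = 16:00.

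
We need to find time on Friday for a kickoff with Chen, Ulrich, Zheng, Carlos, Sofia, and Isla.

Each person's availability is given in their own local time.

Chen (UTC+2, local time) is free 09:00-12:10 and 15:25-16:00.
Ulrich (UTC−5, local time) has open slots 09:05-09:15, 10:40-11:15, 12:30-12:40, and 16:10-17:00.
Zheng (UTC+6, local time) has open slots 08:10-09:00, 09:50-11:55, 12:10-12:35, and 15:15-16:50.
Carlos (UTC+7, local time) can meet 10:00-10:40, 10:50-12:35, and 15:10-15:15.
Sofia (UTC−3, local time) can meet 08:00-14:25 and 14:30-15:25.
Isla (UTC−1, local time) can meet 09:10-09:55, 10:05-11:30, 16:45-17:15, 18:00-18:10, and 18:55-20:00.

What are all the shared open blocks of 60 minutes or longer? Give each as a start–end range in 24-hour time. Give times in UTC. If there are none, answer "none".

Chen → UTC: 07:00–10:10, 13:25–14:00.
Ulrich → UTC: 14:05–14:15, 15:40–16:15, 17:30–17:40, 21:10–22:00.
Zheng → UTC: 02:10–03:00, 03:50–05:55, 06:10–06:35, 09:15–10:50.
Carlos → UTC: 03:00–03:40, 03:50–05:35, 08:10–08:15.
Sofia → UTC: 11:00–17:25, 17:30–18:25.
Isla → UTC: 10:10–10:55, 11:05–12:30, 17:45–18:15, 19:00–19:10, 19:55–21:00.
Chen ∩ Ulrich: (none).
Chen ∩ Ulrich ∩ Zheng: (none).
Chen ∩ Ulrich ∩ Zheng ∩ Carlos: (none).
Chen ∩ Ulrich ∩ Zheng ∩ Carlos ∩ Sofia: (none).
Chen ∩ Ulrich ∩ Zheng ∩ Carlos ∩ Sofia ∩ Isla: (none).
Windows ≥ 60 min: (none).

none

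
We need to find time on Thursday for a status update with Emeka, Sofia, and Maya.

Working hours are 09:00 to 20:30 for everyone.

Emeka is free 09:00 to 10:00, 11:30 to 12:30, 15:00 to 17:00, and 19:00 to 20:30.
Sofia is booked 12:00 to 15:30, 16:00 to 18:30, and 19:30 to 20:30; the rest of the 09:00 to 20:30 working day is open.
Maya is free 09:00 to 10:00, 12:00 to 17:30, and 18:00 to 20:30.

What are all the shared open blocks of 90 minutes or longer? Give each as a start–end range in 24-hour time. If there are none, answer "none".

Sofia free within 09:00–20:30: 09:00–12:00, 15:30–16:00, 18:30–19:30.
Emeka ∩ Sofia: 09:00–10:00, 11:30–12:00, 15:30–16:00, 19:00–19:30.
Emeka ∩ Sofia ∩ Maya: 09:00–10:00, 15:30–16:00, 19:00–19:30.
Windows ≥ 90 min: (none).

none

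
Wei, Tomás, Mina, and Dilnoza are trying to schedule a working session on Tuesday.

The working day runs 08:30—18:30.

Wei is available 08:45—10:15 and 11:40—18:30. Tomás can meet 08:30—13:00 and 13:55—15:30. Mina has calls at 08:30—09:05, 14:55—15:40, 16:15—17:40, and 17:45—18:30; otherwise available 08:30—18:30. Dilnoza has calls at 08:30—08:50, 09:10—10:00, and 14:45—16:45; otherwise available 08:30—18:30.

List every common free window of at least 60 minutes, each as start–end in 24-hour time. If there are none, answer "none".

11:40–13:00

Mina free within 08:30–18:30: 09:05–14:55, 15:40–16:15, 17:40–17:45.
Dilnoza free within 08:30–18:30: 08:50–09:10, 10:00–14:45, 16:45–18:30.
Wei ∩ Tomás: 08:45–10:15, 11:40–13:00, 13:55–15:30.
Wei ∩ Tomás ∩ Mina: 09:05–10:15, 11:40–13:00, 13:55–14:55.
Wei ∩ Tomás ∩ Mina ∩ Dilnoza: 09:05–09:10, 10:00–10:15, 11:40–13:00, 13:55–14:45.
Windows ≥ 60 min: 11:40–13:00.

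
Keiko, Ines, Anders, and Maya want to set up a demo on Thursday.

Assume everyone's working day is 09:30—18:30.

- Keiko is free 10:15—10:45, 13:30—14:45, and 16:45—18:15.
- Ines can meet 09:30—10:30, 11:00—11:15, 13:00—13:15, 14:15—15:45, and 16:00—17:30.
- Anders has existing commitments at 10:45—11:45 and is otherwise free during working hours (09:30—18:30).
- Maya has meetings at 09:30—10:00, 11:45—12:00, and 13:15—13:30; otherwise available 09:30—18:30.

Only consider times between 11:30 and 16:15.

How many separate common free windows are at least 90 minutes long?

Anders free within 09:30–18:30: 09:30–10:45, 11:45–18:30.
Maya free within 09:30–18:30: 10:00–11:45, 12:00–13:15, 13:30–18:30.
Keiko ∩ Ines: 10:15–10:30, 14:15–14:45, 16:45–17:30.
Keiko ∩ Ines ∩ Anders: 10:15–10:30, 14:15–14:45, 16:45–17:30.
Keiko ∩ Ines ∩ Anders ∩ Maya: 10:15–10:30, 14:15–14:45, 16:45–17:30.
Restricted to 11:30–16:15: 14:15–14:45.
Windows ≥ 90 min: (none).
That's 0 windows.

0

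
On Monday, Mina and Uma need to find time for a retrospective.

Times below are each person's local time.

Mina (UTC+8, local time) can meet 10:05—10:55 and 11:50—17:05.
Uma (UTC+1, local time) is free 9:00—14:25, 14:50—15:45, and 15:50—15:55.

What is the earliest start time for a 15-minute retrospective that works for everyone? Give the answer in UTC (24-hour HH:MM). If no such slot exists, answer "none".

08:00

Mina → UTC: 02:05–02:55, 03:50–09:05.
Uma → UTC: 08:00–13:25, 13:50–14:45, 14:50–14:55.
Mina ∩ Uma: 08:00–09:05.
Windows ≥ 15 min: 08:00–09:05.
Earliest such window starts at 08:00.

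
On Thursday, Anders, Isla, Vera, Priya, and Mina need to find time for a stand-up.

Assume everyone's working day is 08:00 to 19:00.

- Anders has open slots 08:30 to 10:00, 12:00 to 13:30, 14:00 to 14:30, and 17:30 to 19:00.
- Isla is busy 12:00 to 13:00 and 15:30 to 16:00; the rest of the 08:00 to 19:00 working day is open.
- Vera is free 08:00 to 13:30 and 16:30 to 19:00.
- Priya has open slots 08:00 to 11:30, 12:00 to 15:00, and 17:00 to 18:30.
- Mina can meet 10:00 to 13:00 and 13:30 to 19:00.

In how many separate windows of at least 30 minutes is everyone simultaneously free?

Isla free within 08:00–19:00: 08:00–12:00, 13:00–15:30, 16:00–19:00.
Anders ∩ Isla: 08:30–10:00, 13:00–13:30, 14:00–14:30, 17:30–19:00.
Anders ∩ Isla ∩ Vera: 08:30–10:00, 13:00–13:30, 17:30–19:00.
Anders ∩ Isla ∩ Vera ∩ Priya: 08:30–10:00, 13:00–13:30, 17:30–18:30.
Anders ∩ Isla ∩ Vera ∩ Priya ∩ Mina: 17:30–18:30.
Windows ≥ 30 min: 17:30–18:30.
That's 1 window.

1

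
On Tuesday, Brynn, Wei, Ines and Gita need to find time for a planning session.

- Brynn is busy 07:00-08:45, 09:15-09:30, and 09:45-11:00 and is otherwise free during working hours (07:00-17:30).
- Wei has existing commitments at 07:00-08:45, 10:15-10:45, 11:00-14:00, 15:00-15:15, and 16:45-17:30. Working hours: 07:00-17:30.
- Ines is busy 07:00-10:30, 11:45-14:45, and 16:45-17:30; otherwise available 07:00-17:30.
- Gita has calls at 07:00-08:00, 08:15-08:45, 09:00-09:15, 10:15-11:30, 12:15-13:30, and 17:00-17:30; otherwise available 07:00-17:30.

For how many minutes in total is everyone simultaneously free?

105 minutes

Brynn free within 07:00–17:30: 08:45–09:15, 09:30–09:45, 11:00–17:30.
Wei free within 07:00–17:30: 08:45–10:15, 10:45–11:00, 14:00–15:00, 15:15–16:45.
Ines free within 07:00–17:30: 10:30–11:45, 14:45–16:45.
Gita free within 07:00–17:30: 08:00–08:15, 08:45–09:00, 09:15–10:15, 11:30–12:15, 13:30–17:00.
Brynn ∩ Wei: 08:45–09:15, 09:30–09:45, 14:00–15:00, 15:15–16:45.
Brynn ∩ Wei ∩ Ines: 14:45–15:00, 15:15–16:45.
Brynn ∩ Wei ∩ Ines ∩ Gita: 14:45–15:00, 15:15–16:45.
Total common minutes: 15 + 90 = 105.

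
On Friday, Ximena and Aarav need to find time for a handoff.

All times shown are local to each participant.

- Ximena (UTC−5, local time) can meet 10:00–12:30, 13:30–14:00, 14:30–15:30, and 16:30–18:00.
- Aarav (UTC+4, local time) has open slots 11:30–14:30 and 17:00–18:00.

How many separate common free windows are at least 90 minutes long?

Ximena → UTC: 15:00–17:30, 18:30–19:00, 19:30–20:30, 21:30–23:00.
Aarav → UTC: 07:30–10:30, 13:00–14:00.
Ximena ∩ Aarav: (none).
Windows ≥ 90 min: (none).
That's 0 windows.

0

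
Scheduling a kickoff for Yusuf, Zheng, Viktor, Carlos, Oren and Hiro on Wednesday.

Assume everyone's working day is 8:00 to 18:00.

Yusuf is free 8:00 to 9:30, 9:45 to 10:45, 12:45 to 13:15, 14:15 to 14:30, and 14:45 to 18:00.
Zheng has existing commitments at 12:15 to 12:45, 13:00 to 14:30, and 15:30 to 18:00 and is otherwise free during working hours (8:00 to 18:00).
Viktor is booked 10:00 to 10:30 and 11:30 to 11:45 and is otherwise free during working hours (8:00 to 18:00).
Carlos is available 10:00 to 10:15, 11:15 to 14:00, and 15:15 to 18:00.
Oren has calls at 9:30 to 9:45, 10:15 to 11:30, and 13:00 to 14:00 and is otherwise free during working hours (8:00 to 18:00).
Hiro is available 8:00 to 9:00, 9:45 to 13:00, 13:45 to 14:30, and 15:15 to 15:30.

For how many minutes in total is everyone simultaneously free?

30 minutes

Zheng free within 08:00–18:00: 08:00–12:15, 12:45–13:00, 14:30–15:30.
Viktor free within 08:00–18:00: 08:00–10:00, 10:30–11:30, 11:45–18:00.
Oren free within 08:00–18:00: 08:00–09:30, 09:45–10:15, 11:30–13:00, 14:00–18:00.
Yusuf ∩ Zheng: 08:00–09:30, 09:45–10:45, 12:45–13:00, 14:45–15:30.
Yusuf ∩ Zheng ∩ Viktor: 08:00–09:30, 09:45–10:00, 10:30–10:45, 12:45–13:00, 14:45–15:30.
Yusuf ∩ Zheng ∩ Viktor ∩ Carlos: 12:45–13:00, 15:15–15:30.
Yusuf ∩ Zheng ∩ Viktor ∩ Carlos ∩ Oren: 12:45–13:00, 15:15–15:30.
Yusuf ∩ Zheng ∩ Viktor ∩ Carlos ∩ Oren ∩ Hiro: 12:45–13:00, 15:15–15:30.
Total common minutes: 15 + 15 = 30.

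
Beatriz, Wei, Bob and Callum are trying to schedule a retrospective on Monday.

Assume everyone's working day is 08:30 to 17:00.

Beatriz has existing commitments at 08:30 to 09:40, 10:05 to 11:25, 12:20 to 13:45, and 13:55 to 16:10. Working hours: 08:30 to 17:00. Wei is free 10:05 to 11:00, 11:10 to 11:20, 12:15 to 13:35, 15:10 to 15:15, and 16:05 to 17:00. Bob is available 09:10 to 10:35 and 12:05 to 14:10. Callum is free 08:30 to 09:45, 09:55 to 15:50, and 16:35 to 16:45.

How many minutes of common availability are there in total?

Beatriz free within 08:30–17:00: 09:40–10:05, 11:25–12:20, 13:45–13:55, 16:10–17:00.
Beatriz ∩ Wei: 12:15–12:20, 16:10–17:00.
Beatriz ∩ Wei ∩ Bob: 12:15–12:20.
Beatriz ∩ Wei ∩ Bob ∩ Callum: 12:15–12:20.
Total common minutes: 5.

5 minutes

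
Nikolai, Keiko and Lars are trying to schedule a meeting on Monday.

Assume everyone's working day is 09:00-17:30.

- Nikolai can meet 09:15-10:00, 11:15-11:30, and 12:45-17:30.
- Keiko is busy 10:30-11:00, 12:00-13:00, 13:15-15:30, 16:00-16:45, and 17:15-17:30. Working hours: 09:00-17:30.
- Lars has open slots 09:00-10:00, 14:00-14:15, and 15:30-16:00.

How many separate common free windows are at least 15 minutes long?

2

Keiko free within 09:00–17:30: 09:00–10:30, 11:00–12:00, 13:00–13:15, 15:30–16:00, 16:45–17:15.
Nikolai ∩ Keiko: 09:15–10:00, 11:15–11:30, 13:00–13:15, 15:30–16:00, 16:45–17:15.
Nikolai ∩ Keiko ∩ Lars: 09:15–10:00, 15:30–16:00.
Windows ≥ 15 min: 09:15–10:00, 15:30–16:00.
That's 2 windows.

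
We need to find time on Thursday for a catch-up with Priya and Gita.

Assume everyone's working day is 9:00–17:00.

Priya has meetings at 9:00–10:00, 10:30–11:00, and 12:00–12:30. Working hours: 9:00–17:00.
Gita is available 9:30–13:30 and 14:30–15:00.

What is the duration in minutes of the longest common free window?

Priya free within 09:00–17:00: 10:00–10:30, 11:00–12:00, 12:30–17:00.
Priya ∩ Gita: 10:00–10:30, 11:00–12:00, 12:30–13:30, 14:30–15:00.
Common window lengths: 30, 60, 60, 30 min; longest is 60.

60 minutes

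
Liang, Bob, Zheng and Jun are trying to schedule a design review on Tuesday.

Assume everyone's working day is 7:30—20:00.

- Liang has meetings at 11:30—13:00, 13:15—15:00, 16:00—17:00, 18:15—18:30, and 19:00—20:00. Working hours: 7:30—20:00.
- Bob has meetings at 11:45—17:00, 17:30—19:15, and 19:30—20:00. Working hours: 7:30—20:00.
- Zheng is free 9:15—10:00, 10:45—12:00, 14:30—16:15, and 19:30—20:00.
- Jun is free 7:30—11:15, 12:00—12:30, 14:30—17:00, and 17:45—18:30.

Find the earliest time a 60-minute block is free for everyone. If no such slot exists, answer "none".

Liang free within 07:30–20:00: 07:30–11:30, 13:00–13:15, 15:00–16:00, 17:00–18:15, 18:30–19:00.
Bob free within 07:30–20:00: 07:30–11:45, 17:00–17:30, 19:15–19:30.
Liang ∩ Bob: 07:30–11:30, 17:00–17:30.
Liang ∩ Bob ∩ Zheng: 09:15–10:00, 10:45–11:30.
Liang ∩ Bob ∩ Zheng ∩ Jun: 09:15–10:00, 10:45–11:15.
Windows ≥ 60 min: (none).

none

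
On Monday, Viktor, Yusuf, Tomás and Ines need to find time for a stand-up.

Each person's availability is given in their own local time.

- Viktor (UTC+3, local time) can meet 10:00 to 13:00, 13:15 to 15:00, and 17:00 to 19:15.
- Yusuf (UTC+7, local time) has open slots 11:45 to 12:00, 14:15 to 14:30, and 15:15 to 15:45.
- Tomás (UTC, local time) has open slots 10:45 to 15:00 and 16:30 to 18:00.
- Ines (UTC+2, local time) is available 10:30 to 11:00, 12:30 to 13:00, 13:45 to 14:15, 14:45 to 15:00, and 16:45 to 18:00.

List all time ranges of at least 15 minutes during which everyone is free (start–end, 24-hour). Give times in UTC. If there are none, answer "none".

none

Viktor → UTC: 07:00–10:00, 10:15–12:00, 14:00–16:15.
Yusuf → UTC: 04:45–05:00, 07:15–07:30, 08:15–08:45.
Tomás → UTC: 10:45–15:00, 16:30–18:00.
Ines → UTC: 08:30–09:00, 10:30–11:00, 11:45–12:15, 12:45–13:00, 14:45–16:00.
Viktor ∩ Yusuf: 07:15–07:30, 08:15–08:45.
Viktor ∩ Yusuf ∩ Tomás: (none).
Viktor ∩ Yusuf ∩ Tomás ∩ Ines: (none).
Windows ≥ 15 min: (none).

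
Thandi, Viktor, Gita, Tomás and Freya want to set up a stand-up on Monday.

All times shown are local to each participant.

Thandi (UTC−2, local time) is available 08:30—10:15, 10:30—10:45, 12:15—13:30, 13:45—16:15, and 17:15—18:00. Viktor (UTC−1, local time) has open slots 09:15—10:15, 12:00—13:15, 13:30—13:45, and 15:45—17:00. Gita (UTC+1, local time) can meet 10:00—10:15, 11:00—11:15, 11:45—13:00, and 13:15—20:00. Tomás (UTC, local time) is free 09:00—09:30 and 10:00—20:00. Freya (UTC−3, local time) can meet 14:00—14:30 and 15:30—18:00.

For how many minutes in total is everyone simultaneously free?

30 minutes

Thandi → UTC: 10:30–12:15, 12:30–12:45, 14:15–15:30, 15:45–18:15, 19:15–20:00.
Viktor → UTC: 10:15–11:15, 13:00–14:15, 14:30–14:45, 16:45–18:00.
Gita → UTC: 09:00–09:15, 10:00–10:15, 10:45–12:00, 12:15–19:00.
Tomás → UTC: 09:00–09:30, 10:00–20:00.
Freya → UTC: 17:00–17:30, 18:30–21:00.
Thandi ∩ Viktor: 10:30–11:15, 14:30–14:45, 16:45–18:00.
Thandi ∩ Viktor ∩ Gita: 10:45–11:15, 14:30–14:45, 16:45–18:00.
Thandi ∩ Viktor ∩ Gita ∩ Tomás: 10:45–11:15, 14:30–14:45, 16:45–18:00.
Thandi ∩ Viktor ∩ Gita ∩ Tomás ∩ Freya: 17:00–17:30.
Total common minutes: 30.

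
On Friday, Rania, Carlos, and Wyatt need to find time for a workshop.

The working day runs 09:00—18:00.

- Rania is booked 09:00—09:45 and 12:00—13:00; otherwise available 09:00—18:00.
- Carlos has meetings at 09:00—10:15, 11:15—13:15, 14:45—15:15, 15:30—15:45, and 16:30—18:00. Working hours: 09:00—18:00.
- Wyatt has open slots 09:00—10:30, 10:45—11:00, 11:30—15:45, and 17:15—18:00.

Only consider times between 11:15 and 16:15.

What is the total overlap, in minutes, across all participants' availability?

105 minutes

Rania free within 09:00–18:00: 09:45–12:00, 13:00–18:00.
Carlos free within 09:00–18:00: 10:15–11:15, 13:15–14:45, 15:15–15:30, 15:45–16:30.
Rania ∩ Carlos: 10:15–11:15, 13:15–14:45, 15:15–15:30, 15:45–16:30.
Rania ∩ Carlos ∩ Wyatt: 10:15–10:30, 10:45–11:00, 13:15–14:45, 15:15–15:30.
Restricted to 11:15–16:15: 13:15–14:45, 15:15–15:30.
Total common minutes: 90 + 15 = 105.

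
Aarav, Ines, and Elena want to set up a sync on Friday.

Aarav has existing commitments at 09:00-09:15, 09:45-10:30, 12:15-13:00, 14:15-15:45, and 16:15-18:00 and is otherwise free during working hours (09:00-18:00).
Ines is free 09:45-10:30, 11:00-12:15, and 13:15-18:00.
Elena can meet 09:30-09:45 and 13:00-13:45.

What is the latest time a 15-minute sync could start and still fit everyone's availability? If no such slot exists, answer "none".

13:30

Aarav free within 09:00–18:00: 09:15–09:45, 10:30–12:15, 13:00–14:15, 15:45–16:15.
Aarav ∩ Ines: 11:00–12:15, 13:15–14:15, 15:45–16:15.
Aarav ∩ Ines ∩ Elena: 13:15–13:45.
Windows ≥ 15 min: 13:15–13:45.
Latest start in the last window 13:15–13:45 is 13:45 − 15 min = 13:30.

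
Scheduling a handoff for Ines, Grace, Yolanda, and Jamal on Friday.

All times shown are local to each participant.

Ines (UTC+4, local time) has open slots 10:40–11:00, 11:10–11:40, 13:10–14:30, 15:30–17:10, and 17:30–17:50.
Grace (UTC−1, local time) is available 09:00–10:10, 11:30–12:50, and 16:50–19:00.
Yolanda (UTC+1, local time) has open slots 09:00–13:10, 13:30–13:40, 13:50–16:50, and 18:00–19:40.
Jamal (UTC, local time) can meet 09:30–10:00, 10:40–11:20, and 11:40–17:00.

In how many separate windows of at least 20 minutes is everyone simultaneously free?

Ines → UTC: 06:40–07:00, 07:10–07:40, 09:10–10:30, 11:30–13:10, 13:30–13:50.
Grace → UTC: 10:00–11:10, 12:30–13:50, 17:50–20:00.
Yolanda → UTC: 08:00–12:10, 12:30–12:40, 12:50–15:50, 17:00–18:40.
Jamal → UTC: 09:30–10:00, 10:40–11:20, 11:40–17:00.
Ines ∩ Grace: 10:00–10:30, 12:30–13:10, 13:30–13:50.
Ines ∩ Grace ∩ Yolanda: 10:00–10:30, 12:30–12:40, 12:50–13:10, 13:30–13:50.
Ines ∩ Grace ∩ Yolanda ∩ Jamal: 12:30–12:40, 12:50–13:10, 13:30–13:50.
Windows ≥ 20 min: 12:50–13:10, 13:30–13:50.
That's 2 windows.

2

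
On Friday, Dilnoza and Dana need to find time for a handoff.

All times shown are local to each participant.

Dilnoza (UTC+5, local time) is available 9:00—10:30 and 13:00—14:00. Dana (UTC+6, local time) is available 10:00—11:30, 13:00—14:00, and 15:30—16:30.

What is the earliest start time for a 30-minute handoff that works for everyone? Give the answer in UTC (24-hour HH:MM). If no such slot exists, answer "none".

Dilnoza → UTC: 04:00–05:30, 08:00–09:00.
Dana → UTC: 04:00–05:30, 07:00–08:00, 09:30–10:30.
Dilnoza ∩ Dana: 04:00–05:30.
Windows ≥ 30 min: 04:00–05:30.
Earliest such window starts at 04:00.

04:00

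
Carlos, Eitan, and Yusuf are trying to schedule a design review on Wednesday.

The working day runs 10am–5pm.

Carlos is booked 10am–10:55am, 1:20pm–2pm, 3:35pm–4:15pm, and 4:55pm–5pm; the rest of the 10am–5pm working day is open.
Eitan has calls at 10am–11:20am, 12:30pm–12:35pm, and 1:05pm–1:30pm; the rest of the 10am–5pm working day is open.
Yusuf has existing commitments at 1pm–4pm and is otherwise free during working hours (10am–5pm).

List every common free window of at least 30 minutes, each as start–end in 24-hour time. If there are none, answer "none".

Carlos free within 10:00–17:00: 10:55–13:20, 14:00–15:35, 16:15–16:55.
Eitan free within 10:00–17:00: 11:20–12:30, 12:35–13:05, 13:30–17:00.
Yusuf free within 10:00–17:00: 10:00–13:00, 16:00–17:00.
Carlos ∩ Eitan: 11:20–12:30, 12:35–13:05, 14:00–15:35, 16:15–16:55.
Carlos ∩ Eitan ∩ Yusuf: 11:20–12:30, 12:35–13:00, 16:15–16:55.
Windows ≥ 30 min: 11:20–12:30, 16:15–16:55.

11:20–12:30, 16:15–16:55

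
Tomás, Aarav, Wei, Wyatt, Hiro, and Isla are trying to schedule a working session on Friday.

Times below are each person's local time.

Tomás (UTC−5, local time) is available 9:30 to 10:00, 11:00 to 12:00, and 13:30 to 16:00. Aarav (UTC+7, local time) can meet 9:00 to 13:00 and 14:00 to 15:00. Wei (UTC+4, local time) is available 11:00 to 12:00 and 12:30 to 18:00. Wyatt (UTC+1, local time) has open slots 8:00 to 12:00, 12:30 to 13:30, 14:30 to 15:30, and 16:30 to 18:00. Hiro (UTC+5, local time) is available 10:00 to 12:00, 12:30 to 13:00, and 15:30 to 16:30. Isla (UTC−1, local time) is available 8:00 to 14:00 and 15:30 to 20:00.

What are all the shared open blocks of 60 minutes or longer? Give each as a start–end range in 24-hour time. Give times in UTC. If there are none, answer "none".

none

Tomás → UTC: 14:30–15:00, 16:00–17:00, 18:30–21:00.
Aarav → UTC: 02:00–06:00, 07:00–08:00.
Wei → UTC: 07:00–08:00, 08:30–14:00.
Wyatt → UTC: 07:00–11:00, 11:30–12:30, 13:30–14:30, 15:30–17:00.
Hiro → UTC: 05:00–07:00, 07:30–08:00, 10:30–11:30.
Isla → UTC: 09:00–15:00, 16:30–21:00.
Tomás ∩ Aarav: (none).
Tomás ∩ Aarav ∩ Wei: (none).
Tomás ∩ Aarav ∩ Wei ∩ Wyatt: (none).
Tomás ∩ Aarav ∩ Wei ∩ Wyatt ∩ Hiro: (none).
Tomás ∩ Aarav ∩ Wei ∩ Wyatt ∩ Hiro ∩ Isla: (none).
Windows ≥ 60 min: (none).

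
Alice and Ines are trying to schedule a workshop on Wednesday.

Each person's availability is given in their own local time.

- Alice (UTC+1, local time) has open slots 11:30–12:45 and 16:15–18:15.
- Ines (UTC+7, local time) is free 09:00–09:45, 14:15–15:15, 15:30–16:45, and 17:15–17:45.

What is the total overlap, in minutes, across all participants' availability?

15 minutes

Alice → UTC: 10:30–11:45, 15:15–17:15.
Ines → UTC: 02:00–02:45, 07:15–08:15, 08:30–09:45, 10:15–10:45.
Alice ∩ Ines: 10:30–10:45.
Total common minutes: 15.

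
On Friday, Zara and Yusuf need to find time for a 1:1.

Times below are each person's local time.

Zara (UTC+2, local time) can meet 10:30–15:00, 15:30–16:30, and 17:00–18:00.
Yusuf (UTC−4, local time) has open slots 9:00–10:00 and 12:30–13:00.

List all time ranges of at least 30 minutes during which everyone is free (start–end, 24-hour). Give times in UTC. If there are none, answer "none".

Zara → UTC: 08:30–13:00, 13:30–14:30, 15:00–16:00.
Yusuf → UTC: 13:00–14:00, 16:30–17:00.
Zara ∩ Yusuf: 13:30–14:00.
Windows ≥ 30 min: 13:30–14:00.

13:30–14:00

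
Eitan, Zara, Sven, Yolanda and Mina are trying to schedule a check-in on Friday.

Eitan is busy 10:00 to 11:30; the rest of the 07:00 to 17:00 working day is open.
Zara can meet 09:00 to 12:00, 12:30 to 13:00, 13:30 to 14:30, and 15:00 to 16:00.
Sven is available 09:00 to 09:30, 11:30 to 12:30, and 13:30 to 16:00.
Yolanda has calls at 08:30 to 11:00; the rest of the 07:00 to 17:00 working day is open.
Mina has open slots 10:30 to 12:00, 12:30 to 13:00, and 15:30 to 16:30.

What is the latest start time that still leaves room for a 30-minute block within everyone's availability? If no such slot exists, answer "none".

Eitan free within 07:00–17:00: 07:00–10:00, 11:30–17:00.
Yolanda free within 07:00–17:00: 07:00–08:30, 11:00–17:00.
Eitan ∩ Zara: 09:00–10:00, 11:30–12:00, 12:30–13:00, 13:30–14:30, 15:00–16:00.
Eitan ∩ Zara ∩ Sven: 09:00–09:30, 11:30–12:00, 13:30–14:30, 15:00–16:00.
Eitan ∩ Zara ∩ Sven ∩ Yolanda: 11:30–12:00, 13:30–14:30, 15:00–16:00.
Eitan ∩ Zara ∩ Sven ∩ Yolanda ∩ Mina: 11:30–12:00, 15:30–16:00.
Windows ≥ 30 min: 11:30–12:00, 15:30–16:00.
Latest start in the last window 15:30–16:00 is 16:00 − 30 min = 15:30.

15:30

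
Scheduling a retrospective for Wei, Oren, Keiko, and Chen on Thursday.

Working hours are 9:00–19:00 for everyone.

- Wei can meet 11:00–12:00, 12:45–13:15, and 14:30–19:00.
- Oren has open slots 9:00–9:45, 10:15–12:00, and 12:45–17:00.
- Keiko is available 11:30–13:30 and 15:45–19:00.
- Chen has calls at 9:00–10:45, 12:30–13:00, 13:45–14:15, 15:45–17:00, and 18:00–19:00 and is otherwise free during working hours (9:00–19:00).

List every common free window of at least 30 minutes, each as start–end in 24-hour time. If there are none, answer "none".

11:30–12:00

Chen free within 09:00–19:00: 10:45–12:30, 13:00–13:45, 14:15–15:45, 17:00–18:00.
Wei ∩ Oren: 11:00–12:00, 12:45–13:15, 14:30–17:00.
Wei ∩ Oren ∩ Keiko: 11:30–12:00, 12:45–13:15, 15:45–17:00.
Wei ∩ Oren ∩ Keiko ∩ Chen: 11:30–12:00, 13:00–13:15.
Windows ≥ 30 min: 11:30–12:00.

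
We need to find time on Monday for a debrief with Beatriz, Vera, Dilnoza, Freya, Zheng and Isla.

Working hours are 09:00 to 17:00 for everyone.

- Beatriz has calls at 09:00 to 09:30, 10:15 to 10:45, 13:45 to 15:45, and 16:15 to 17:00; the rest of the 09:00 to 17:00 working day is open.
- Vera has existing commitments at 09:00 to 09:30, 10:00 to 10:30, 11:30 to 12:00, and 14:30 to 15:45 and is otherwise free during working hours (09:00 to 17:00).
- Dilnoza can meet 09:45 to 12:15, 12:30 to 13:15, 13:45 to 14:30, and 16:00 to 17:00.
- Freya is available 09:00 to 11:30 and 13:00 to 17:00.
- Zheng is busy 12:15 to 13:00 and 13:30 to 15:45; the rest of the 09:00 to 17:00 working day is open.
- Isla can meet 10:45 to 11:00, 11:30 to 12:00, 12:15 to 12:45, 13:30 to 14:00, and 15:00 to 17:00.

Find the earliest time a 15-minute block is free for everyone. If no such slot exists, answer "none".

10:45

Beatriz free within 09:00–17:00: 09:30–10:15, 10:45–13:45, 15:45–16:15.
Vera free within 09:00–17:00: 09:30–10:00, 10:30–11:30, 12:00–14:30, 15:45–17:00.
Zheng free within 09:00–17:00: 09:00–12:15, 13:00–13:30, 15:45–17:00.
Beatriz ∩ Vera: 09:30–10:00, 10:45–11:30, 12:00–13:45, 15:45–16:15.
Beatriz ∩ Vera ∩ Dilnoza: 09:45–10:00, 10:45–11:30, 12:00–12:15, 12:30–13:15, 16:00–16:15.
Beatriz ∩ Vera ∩ Dilnoza ∩ Freya: 09:45–10:00, 10:45–11:30, 13:00–13:15, 16:00–16:15.
Beatriz ∩ Vera ∩ Dilnoza ∩ Freya ∩ Zheng: 09:45–10:00, 10:45–11:30, 13:00–13:15, 16:00–16:15.
Beatriz ∩ Vera ∩ Dilnoza ∩ Freya ∩ Zheng ∩ Isla: 10:45–11:00, 16:00–16:15.
Windows ≥ 15 min: 10:45–11:00, 16:00–16:15.
Earliest such window starts at 10:45.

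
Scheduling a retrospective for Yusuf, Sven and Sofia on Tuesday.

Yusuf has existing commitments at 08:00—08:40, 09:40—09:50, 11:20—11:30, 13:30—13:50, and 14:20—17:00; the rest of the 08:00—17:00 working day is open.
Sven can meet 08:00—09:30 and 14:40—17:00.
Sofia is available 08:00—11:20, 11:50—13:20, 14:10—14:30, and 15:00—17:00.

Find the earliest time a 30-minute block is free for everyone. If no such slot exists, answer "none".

08:40

Yusuf free within 08:00–17:00: 08:40–09:40, 09:50–11:20, 11:30–13:30, 13:50–14:20.
Yusuf ∩ Sven: 08:40–09:30.
Yusuf ∩ Sven ∩ Sofia: 08:40–09:30.
Windows ≥ 30 min: 08:40–09:30.
Earliest such window starts at 08:40.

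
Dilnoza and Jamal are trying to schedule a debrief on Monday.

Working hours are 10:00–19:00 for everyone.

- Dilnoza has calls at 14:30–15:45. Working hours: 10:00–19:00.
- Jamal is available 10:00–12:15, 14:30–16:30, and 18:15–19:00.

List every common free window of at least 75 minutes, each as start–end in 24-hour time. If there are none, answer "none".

10:00–12:15

Dilnoza free within 10:00–19:00: 10:00–14:30, 15:45–19:00.
Dilnoza ∩ Jamal: 10:00–12:15, 15:45–16:30, 18:15–19:00.
Windows ≥ 75 min: 10:00–12:15.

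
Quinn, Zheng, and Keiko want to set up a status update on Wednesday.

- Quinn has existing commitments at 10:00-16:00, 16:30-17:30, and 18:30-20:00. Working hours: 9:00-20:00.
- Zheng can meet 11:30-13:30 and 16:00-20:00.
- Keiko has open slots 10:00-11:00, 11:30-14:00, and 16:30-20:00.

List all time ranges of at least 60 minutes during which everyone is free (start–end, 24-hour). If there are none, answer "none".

17:30–18:30

Quinn free within 09:00–20:00: 09:00–10:00, 16:00–16:30, 17:30–18:30.
Quinn ∩ Zheng: 16:00–16:30, 17:30–18:30.
Quinn ∩ Zheng ∩ Keiko: 17:30–18:30.
Windows ≥ 60 min: 17:30–18:30.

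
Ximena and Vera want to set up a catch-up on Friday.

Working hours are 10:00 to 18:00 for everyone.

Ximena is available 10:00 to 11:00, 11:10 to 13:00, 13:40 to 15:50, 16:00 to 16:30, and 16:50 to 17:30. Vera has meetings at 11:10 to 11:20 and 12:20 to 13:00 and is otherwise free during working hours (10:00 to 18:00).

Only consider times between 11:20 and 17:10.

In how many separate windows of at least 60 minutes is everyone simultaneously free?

2

Vera free within 10:00–18:00: 10:00–11:10, 11:20–12:20, 13:00–18:00.
Ximena ∩ Vera: 10:00–11:00, 11:20–12:20, 13:40–15:50, 16:00–16:30, 16:50–17:30.
Restricted to 11:20–17:10: 11:20–12:20, 13:40–15:50, 16:00–16:30, 16:50–17:10.
Windows ≥ 60 min: 11:20–12:20, 13:40–15:50.
That's 2 windows.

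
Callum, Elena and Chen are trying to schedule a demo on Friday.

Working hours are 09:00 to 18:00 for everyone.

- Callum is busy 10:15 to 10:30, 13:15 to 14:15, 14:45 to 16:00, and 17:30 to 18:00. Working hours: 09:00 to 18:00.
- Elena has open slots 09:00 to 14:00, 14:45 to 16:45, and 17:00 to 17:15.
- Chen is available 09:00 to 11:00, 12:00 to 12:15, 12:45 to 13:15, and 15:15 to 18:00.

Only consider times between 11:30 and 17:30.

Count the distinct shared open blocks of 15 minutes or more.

4

Callum free within 09:00–18:00: 09:00–10:15, 10:30–13:15, 14:15–14:45, 16:00–17:30.
Callum ∩ Elena: 09:00–10:15, 10:30–13:15, 16:00–16:45, 17:00–17:15.
Callum ∩ Elena ∩ Chen: 09:00–10:15, 10:30–11:00, 12:00–12:15, 12:45–13:15, 16:00–16:45, 17:00–17:15.
Restricted to 11:30–17:30: 12:00–12:15, 12:45–13:15, 16:00–16:45, 17:00–17:15.
Windows ≥ 15 min: 12:00–12:15, 12:45–13:15, 16:00–16:45, 17:00–17:15.
That's 4 windows.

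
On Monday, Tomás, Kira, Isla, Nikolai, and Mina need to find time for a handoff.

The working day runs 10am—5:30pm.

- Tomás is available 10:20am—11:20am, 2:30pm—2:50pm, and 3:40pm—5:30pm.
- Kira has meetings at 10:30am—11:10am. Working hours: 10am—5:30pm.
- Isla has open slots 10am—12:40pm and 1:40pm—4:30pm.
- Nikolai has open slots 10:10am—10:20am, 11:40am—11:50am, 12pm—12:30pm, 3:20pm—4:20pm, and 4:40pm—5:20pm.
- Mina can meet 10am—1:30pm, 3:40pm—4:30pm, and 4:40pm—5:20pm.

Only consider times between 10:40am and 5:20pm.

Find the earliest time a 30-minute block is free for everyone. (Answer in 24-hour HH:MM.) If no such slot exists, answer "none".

15:40

Kira free within 10:00–17:30: 10:00–10:30, 11:10–17:30.
Tomás ∩ Kira: 10:20–10:30, 11:10–11:20, 14:30–14:50, 15:40–17:30.
Tomás ∩ Kira ∩ Isla: 10:20–10:30, 11:10–11:20, 14:30–14:50, 15:40–16:30.
Tomás ∩ Kira ∩ Isla ∩ Nikolai: 15:40–16:20.
Tomás ∩ Kira ∩ Isla ∩ Nikolai ∩ Mina: 15:40–16:20.
Restricted to 10:40–17:20: 15:40–16:20.
Windows ≥ 30 min: 15:40–16:20.
Earliest such window starts at 15:40.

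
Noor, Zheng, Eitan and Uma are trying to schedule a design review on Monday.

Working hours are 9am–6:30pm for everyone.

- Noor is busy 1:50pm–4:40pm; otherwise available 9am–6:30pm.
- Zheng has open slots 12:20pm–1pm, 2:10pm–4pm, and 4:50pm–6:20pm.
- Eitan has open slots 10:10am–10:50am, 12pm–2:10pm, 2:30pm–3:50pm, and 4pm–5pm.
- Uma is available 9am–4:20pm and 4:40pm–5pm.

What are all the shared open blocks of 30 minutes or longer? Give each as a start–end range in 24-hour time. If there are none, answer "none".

Noor free within 09:00–18:30: 09:00–13:50, 16:40–18:30.
Noor ∩ Zheng: 12:20–13:00, 16:50–18:20.
Noor ∩ Zheng ∩ Eitan: 12:20–13:00, 16:50–17:00.
Noor ∩ Zheng ∩ Eitan ∩ Uma: 12:20–13:00, 16:50–17:00.
Windows ≥ 30 min: 12:20–13:00.

12:20–13:00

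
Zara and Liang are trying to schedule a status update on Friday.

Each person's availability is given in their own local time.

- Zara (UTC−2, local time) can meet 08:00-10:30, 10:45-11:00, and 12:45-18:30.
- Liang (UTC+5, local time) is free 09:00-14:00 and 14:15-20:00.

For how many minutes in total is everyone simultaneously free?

180 minutes

Zara → UTC: 10:00–12:30, 12:45–13:00, 14:45–20:30.
Liang → UTC: 04:00–09:00, 09:15–15:00.
Zara ∩ Liang: 10:00–12:30, 12:45–13:00, 14:45–15:00.
Total common minutes: 150 + 15 + 15 = 180.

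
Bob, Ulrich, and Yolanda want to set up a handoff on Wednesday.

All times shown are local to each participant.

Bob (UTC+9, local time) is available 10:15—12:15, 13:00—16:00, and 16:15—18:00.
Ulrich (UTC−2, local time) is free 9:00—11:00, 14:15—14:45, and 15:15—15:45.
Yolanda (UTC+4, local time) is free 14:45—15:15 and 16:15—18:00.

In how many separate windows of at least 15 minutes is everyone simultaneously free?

Bob → UTC: 01:15–03:15, 04:00–07:00, 07:15–09:00.
Ulrich → UTC: 11:00–13:00, 16:15–16:45, 17:15–17:45.
Yolanda → UTC: 10:45–11:15, 12:15–14:00.
Bob ∩ Ulrich: (none).
Bob ∩ Ulrich ∩ Yolanda: (none).
Windows ≥ 15 min: (none).
That's 0 windows.

0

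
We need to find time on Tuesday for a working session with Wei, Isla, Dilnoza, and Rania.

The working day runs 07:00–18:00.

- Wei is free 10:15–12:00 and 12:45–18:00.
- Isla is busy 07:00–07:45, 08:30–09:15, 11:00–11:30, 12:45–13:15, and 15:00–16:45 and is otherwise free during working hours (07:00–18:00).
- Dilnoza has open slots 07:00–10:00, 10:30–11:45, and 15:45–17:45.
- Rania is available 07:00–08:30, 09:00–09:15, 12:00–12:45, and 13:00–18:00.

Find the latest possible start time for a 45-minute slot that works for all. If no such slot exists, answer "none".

17:00

Isla free within 07:00–18:00: 07:45–08:30, 09:15–11:00, 11:30–12:45, 13:15–15:00, 16:45–18:00.
Wei ∩ Isla: 10:15–11:00, 11:30–12:00, 13:15–15:00, 16:45–18:00.
Wei ∩ Isla ∩ Dilnoza: 10:30–11:00, 11:30–11:45, 16:45–17:45.
Wei ∩ Isla ∩ Dilnoza ∩ Rania: 16:45–17:45.
Windows ≥ 45 min: 16:45–17:45.
Latest start in the last window 16:45–17:45 is 17:45 − 45 min = 17:00.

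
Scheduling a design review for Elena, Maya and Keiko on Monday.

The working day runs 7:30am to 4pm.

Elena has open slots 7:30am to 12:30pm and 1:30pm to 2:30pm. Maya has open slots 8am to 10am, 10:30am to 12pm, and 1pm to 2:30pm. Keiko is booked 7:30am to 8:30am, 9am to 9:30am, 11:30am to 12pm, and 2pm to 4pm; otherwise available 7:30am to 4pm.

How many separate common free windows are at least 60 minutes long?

1

Keiko free within 07:30–16:00: 08:30–09:00, 09:30–11:30, 12:00–14:00.
Elena ∩ Maya: 08:00–10:00, 10:30–12:00, 13:30–14:30.
Elena ∩ Maya ∩ Keiko: 08:30–09:00, 09:30–10:00, 10:30–11:30, 13:30–14:00.
Windows ≥ 60 min: 10:30–11:30.
That's 1 window.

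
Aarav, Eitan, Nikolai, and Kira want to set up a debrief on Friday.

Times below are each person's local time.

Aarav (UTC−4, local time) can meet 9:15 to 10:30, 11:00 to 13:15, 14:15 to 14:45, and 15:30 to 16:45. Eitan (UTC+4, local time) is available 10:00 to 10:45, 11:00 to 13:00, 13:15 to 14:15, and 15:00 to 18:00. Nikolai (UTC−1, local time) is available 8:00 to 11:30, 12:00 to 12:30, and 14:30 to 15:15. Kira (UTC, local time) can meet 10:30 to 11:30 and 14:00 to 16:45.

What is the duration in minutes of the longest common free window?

Aarav → UTC: 13:15–14:30, 15:00–17:15, 18:15–18:45, 19:30–20:45.
Eitan → UTC: 06:00–06:45, 07:00–09:00, 09:15–10:15, 11:00–14:00.
Nikolai → UTC: 09:00–12:30, 13:00–13:30, 15:30–16:15.
Kira → UTC: 10:30–11:30, 14:00–16:45.
Aarav ∩ Eitan: 13:15–14:00.
Aarav ∩ Eitan ∩ Nikolai: 13:15–13:30.
Aarav ∩ Eitan ∩ Nikolai ∩ Kira: (none).
No common window.

0 minutes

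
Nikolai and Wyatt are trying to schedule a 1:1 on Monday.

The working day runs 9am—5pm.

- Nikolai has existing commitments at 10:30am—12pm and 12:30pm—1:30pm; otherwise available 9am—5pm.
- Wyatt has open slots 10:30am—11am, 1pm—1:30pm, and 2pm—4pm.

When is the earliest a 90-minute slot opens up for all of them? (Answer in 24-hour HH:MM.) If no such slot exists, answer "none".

Nikolai free within 09:00–17:00: 09:00–10:30, 12:00–12:30, 13:30–17:00.
Nikolai ∩ Wyatt: 14:00–16:00.
Windows ≥ 90 min: 14:00–16:00.
Earliest such window starts at 14:00.

14:00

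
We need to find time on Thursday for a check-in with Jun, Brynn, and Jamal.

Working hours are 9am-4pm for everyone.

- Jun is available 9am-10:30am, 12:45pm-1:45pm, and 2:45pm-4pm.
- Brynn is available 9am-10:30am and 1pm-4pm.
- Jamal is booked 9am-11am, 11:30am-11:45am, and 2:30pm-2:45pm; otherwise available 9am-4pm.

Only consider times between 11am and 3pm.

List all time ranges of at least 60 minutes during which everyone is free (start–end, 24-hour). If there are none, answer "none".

none

Jamal free within 09:00–16:00: 11:00–11:30, 11:45–14:30, 14:45–16:00.
Jun ∩ Brynn: 09:00–10:30, 13:00–13:45, 14:45–16:00.
Jun ∩ Brynn ∩ Jamal: 13:00–13:45, 14:45–16:00.
Restricted to 11:00–15:00: 13:00–13:45, 14:45–15:00.
Windows ≥ 60 min: (none).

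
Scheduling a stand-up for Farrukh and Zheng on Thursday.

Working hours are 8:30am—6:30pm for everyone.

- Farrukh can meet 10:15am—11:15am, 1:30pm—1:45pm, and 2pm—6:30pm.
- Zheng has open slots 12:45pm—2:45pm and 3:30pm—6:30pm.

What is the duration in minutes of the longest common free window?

Farrukh ∩ Zheng: 13:30–13:45, 14:00–14:45, 15:30–18:30.
Common window lengths: 15, 45, 180 min; longest is 180.

180 minutes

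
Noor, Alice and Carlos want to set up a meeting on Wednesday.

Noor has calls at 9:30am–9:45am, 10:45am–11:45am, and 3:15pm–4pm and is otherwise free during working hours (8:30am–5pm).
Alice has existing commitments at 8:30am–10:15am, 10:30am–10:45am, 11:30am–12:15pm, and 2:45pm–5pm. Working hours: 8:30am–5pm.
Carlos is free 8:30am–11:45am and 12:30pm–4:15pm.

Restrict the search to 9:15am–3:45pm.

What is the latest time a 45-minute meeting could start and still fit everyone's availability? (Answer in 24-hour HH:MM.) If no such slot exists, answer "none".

Noor free within 08:30–17:00: 08:30–09:30, 09:45–10:45, 11:45–15:15, 16:00–17:00.
Alice free within 08:30–17:00: 10:15–10:30, 10:45–11:30, 12:15–14:45.
Noor ∩ Alice: 10:15–10:30, 12:15–14:45.
Noor ∩ Alice ∩ Carlos: 10:15–10:30, 12:30–14:45.
Restricted to 09:15–15:45: 10:15–10:30, 12:30–14:45.
Windows ≥ 45 min: 12:30–14:45.
Latest start in the last window 12:30–14:45 is 14:45 − 45 min = 14:00.

14:00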